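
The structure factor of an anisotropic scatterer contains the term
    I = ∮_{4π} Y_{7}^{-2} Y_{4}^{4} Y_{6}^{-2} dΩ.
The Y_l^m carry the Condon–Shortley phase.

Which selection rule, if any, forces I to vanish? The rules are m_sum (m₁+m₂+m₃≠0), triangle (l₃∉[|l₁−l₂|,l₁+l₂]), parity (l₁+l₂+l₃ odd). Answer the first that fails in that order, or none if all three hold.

m₁+m₂+m₃ = -2 + 4 − 2 = 0  ✓
triangle: |7−4|=3 ≤ l₃=6 ≤ 7+4=11  ✓
parity: l₁+l₂+l₃ = 17 is odd  ✗

parity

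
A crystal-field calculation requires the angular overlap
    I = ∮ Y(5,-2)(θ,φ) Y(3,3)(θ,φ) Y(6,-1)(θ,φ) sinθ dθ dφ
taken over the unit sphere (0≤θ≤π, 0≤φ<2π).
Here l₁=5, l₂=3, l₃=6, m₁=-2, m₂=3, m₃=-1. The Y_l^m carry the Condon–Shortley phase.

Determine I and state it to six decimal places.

0.145631

Rules hold: Σm=0, L=14 even, 2≤6≤8.
N = 11·7·13 = 1001
Δ = 2!·8!·4!/15! = 1/675675
Racah Σ t=0..2: t=0:+1/8640 t=1:−1/2304 t=2:+1/8640 = -7/34560
⇒ 3j(5 3 6; 0 0 0)² = 7/429, sgn -1
Racah Σ t=2..2: t=2:+1/34560 = 1/34560
⇒ 3j(5 3 6; -2 3 -1)² = 7/429, sgn -1
4πI² = N·(3j₀)²·(3jₘ)² = 343/1287
I = +1·√(0.266511/4π) = 0.14563067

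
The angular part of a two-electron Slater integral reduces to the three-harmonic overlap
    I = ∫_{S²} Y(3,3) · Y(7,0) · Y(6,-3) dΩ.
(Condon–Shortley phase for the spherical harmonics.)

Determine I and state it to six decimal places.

m-sum 0 ✓  L=16 even ✓  4≤6≤10 ✓
Π(2lᵢ+1) = 7×15×13 = 1365
triangle coeff Δ(3,7,6) = 1/2042040
Σ_t [1,3]: t=1:−1/207360 t=2:+1/57600 t=3:−1/207360 = 1/129600
(3j)²=168/12155 [(3 7 6; 0 0 0)], sign=+1
Σ_t [0,0]: t=0:+1/1451520 = 1/1451520
(3j)²=45/4862 [(3 7 6; 3 0 -3)], sign=-1
⇒ 4πI² = 79380/454597
I = (-1)√(79380/454597/(4π)) = -0.11787924

-0.117879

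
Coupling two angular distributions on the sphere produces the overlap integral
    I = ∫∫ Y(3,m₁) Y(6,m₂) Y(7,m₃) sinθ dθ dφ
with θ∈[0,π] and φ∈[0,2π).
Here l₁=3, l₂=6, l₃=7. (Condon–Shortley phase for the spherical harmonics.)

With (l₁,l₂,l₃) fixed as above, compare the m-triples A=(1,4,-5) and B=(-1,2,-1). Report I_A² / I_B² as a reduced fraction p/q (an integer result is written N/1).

9251/5290

l's match ⇒ only the (l;m) 3-j factors differ between A and B.
A: triangle coeff Δ(3,6,7) = 1/2042040; Σ_t [0,2]: t=0:+1/29030400 t=1:−1/2177280 t=2:+1/3870720 = -29/174182400; (3j)²=841/185640 [(3 6 7; 1 4 -5)], sign=-1
B: triangle coeff Δ(3,6,7) = 1/2042040; Σ_t [0,2]: t=0:+1/3870720 t=1:−1/181440 t=2:+1/138240 = 23/11612160; (3j)²=529/204204 [(3 6 7; -1 2 -1)], sign=+1
I_A²/I_B² = (841/185640)/(529/204204) = 9251/5290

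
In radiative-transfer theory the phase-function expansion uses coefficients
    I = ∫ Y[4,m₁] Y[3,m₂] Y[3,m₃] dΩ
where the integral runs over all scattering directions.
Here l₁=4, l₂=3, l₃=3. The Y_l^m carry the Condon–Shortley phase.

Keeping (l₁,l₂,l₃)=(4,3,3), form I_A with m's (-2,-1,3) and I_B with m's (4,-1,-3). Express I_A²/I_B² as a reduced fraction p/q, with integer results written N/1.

Shared (l₁,l₂,l₃)=(4,3,3): N and (l;000)² cancel in I_A²/I_B².
A: Δ = 4!·4!·2!/11! = 1/34650; Racah Σ t=2..2: t=2:+1/192 = 1/192; ⇒ 3j(4 3 3; -2 -1 3)² = 3/77, sgn +1
B: Δ = 4!·4!·2!/11! = 1/34650; Racah Σ t=0..0: t=0:+1/1152 = 1/1152; ⇒ 3j(4 3 3; 4 -1 -3)² = 1/33, sgn +1
I_A²/I_B² = (3/77)/(1/33) = 9/7

9/7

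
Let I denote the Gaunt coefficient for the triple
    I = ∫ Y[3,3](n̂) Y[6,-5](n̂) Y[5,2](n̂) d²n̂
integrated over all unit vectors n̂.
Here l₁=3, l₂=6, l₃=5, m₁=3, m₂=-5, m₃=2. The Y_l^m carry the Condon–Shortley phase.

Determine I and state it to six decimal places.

0.169016

Rules hold: Σm=0, L=14 even, 3≤5≤9.
N = 7·13·11 = 1001
Δ = 4!·2!·8!/15! = 1/675675
Racah Σ t=1..3: t=1:−1/8640 t=2:+1/2304 t=3:−1/8640 = 7/34560
⇒ 3j(3 6 5; 0 0 0)² = 7/429, sgn -1
Racah Σ t=0..0: t=0:+1/241920 = 1/241920
⇒ 3j(3 6 5; 3 -5 2)² = 2/91, sgn -1
4πI² = N·(3j₀)²·(3jₘ)² = 14/39
I = +1·√(0.358974/4π) = 0.16901560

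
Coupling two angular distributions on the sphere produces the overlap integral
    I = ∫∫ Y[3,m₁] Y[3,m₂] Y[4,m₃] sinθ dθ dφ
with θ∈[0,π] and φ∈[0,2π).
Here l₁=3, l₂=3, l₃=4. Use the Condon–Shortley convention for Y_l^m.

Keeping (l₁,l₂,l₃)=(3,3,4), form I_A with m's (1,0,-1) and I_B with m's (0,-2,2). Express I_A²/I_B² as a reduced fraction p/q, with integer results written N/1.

5/1

Shared (l₁,l₂,l₃)=(3,3,4): N and (l;000)² cancel in I_A²/I_B².
A: Δ = 2!·4!·4!/11! = 1/34650; Racah Σ t=0..2: t=0:+1/48 t=1:−1/24 t=2:+1/288 = -5/288; ⇒ 3j(3 3 4; 1 0 -1)² = 5/462, sgn +1
B: Δ = 2!·4!·4!/11! = 1/34650; Racah Σ t=0..1: t=0:+1/72 t=1:−1/96 = 1/288; ⇒ 3j(3 3 4; 0 -2 2)² = 1/462, sgn +1
I_A²/I_B² = (5/462)/(1/462) = 5/1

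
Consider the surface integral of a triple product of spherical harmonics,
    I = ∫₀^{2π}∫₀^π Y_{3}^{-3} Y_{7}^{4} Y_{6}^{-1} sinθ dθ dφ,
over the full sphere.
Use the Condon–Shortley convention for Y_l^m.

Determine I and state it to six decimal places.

Rules hold: Σm=0, L=16 even, 4≤6≤10.
N = 7·15·13 = 1365
Δ = 4!·2!·10!/17! = 1/2042040
Racah Σ t=1..3: t=1:−1/207360 t=2:+1/57600 t=3:−1/207360 = 1/129600
⇒ 3j(3 7 6; 0 0 0)² = 168/12155, sgn +1
Racah Σ t=4..4: t=4:+1/1451520 = 1/1451520
⇒ 3j(3 7 6; -3 4 -1)² = 75/3094, sgn -1
4πI² = N·(3j₀)²·(3jₘ)² = 18900/41327
I = -1·√(0.457328/4π) = -0.19076954

-0.190770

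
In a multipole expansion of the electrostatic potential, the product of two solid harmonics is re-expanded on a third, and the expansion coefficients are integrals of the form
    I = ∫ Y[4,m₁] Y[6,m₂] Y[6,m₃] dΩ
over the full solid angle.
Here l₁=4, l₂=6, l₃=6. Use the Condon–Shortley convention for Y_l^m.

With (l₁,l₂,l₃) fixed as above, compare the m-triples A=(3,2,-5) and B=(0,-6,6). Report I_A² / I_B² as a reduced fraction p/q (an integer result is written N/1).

Same 4,6,6: normalisation and zero-m 3j drop out of the ratio.
A: Δ: 4! 4! 8! / 17! → 1/15315300; sum: t=0:+1/5806080 t=1:−1/725760 = -1/829440; 3j²(4 6 6; 3 2 -5) = Δ·Π!·Σ² = 49/2652  (sign +1)
B: Δ: 4! 4! 8! / 17! → 1/15315300; sum: t=0:+1/23224320 = 1/23224320; 3j²(4 6 6; 0 -6 6) = Δ·Π!·Σ² = 99/6188  (sign +1)
I_A²/I_B² = (49/2652)/(99/6188) = 343/297

343/297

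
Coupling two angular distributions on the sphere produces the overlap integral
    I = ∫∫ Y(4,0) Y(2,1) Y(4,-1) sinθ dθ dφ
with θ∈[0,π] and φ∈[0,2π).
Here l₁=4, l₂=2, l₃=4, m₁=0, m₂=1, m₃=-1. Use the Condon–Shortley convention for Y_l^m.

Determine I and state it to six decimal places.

-0.044869

m-sum 0 ✓  L=10 even ✓  2≤4≤6 ✓
Π(2lᵢ+1) = 9×5×9 = 405
triangle coeff Δ(4,2,4) = 1/13860
Σ_t [0,2]: t=0:+1/192 t=1:−1/36 t=2:+1/192 = -5/288
(3j)²=20/693 [(4 2 4; 0 0 0)], sign=-1
Σ_t [1,2]: t=1:−1/72 t=2:+1/96 = -1/288
(3j)²=1/462 [(4 2 4; 0 1 -1)], sign=+1
⇒ 4πI² = 150/5929
I = (-1)√(150/5929/(4π)) = -0.04486937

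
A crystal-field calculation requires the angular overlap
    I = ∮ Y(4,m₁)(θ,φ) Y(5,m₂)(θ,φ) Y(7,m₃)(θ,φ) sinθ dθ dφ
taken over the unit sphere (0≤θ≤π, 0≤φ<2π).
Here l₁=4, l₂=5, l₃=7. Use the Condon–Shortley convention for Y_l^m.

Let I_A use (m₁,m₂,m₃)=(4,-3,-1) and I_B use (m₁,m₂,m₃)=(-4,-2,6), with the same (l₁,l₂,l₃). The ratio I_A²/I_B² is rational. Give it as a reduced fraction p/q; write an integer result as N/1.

l's match ⇒ only the (l;m) 3-j factors differ between A and B.
A: triangle coeff Δ(4,5,7) = 1/6126120; Σ_t [0,0]: t=0:+1/2073600 = 1/2073600; (3j)²=392/109395 [(4 5 7; 4 -3 -1)], sign=+1
B: triangle coeff Δ(4,5,7) = 1/6126120; Σ_t [2,2]: t=2:+1/7257600 = 1/7257600; (3j)²=2/85 [(4 5 7; -4 -2 6)], sign=-1
I_A²/I_B² = (392/109395)/(2/85) = 196/1287

196/1287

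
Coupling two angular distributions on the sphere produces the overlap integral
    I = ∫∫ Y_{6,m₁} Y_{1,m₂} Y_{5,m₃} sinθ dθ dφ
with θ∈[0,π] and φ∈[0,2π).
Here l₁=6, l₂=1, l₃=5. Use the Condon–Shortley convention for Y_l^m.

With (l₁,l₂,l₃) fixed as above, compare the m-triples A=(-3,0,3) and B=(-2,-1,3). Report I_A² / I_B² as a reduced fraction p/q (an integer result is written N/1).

9/2

Shared (l₁,l₂,l₃)=(6,1,5): N and (l;000)² cancel in I_A²/I_B².
A: Δ = 2!·10!·0!/13! = 1/858; Racah Σ t=1..1: t=1:−1/80640 = -1/80640; ⇒ 3j(6 1 5; -3 0 3)² = 9/286, sgn -1
B: Δ = 2!·10!·0!/13! = 1/858; Racah Σ t=0..0: t=0:+1/161280 = 1/161280; ⇒ 3j(6 1 5; -2 -1 3)² = 1/143, sgn +1
I_A²/I_B² = (9/286)/(1/143) = 9/2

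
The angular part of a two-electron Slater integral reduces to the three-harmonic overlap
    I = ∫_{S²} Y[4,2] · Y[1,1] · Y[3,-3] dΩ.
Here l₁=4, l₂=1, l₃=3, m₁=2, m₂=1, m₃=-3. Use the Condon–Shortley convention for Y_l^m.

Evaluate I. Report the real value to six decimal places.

0.061558

Rules hold: Σm=0, L=8 even, 3≤3≤5.
N = 9·3·7 = 189
Δ = 2!·6!·0!/9! = 1/252
Racah Σ t=1..1: t=1:−1/36 = -1/36
⇒ 3j(4 1 3; 0 0 0)² = 4/63, sgn +1
Racah Σ t=2..2: t=2:+1/1440 = 1/1440
⇒ 3j(4 1 3; 2 1 -3)² = 1/252, sgn +1
4πI² = N·(3j₀)²·(3jₘ)² = 1/21
I = +1·√(0.047619/4π) = 0.06155813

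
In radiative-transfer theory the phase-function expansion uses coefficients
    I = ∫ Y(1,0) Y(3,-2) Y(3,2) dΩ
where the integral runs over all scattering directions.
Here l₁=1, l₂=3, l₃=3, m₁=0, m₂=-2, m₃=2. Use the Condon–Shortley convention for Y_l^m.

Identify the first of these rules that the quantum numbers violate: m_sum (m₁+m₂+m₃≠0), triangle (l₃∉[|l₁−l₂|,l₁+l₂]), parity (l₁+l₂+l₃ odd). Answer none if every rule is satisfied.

parity

Σmᵢ = 0  ✓
l₃∈[|l₁−l₂|,l₁+l₂]=[2,4], have l₃=3  ✓
Σlᵢ = 7 ⇒ odd  ✗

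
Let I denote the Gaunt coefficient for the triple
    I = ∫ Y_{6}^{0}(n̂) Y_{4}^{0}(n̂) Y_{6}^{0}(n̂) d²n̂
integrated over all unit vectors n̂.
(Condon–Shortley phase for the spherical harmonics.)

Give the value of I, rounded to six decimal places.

0.126716

m-sum 0 ✓  L=16 even ✓  2≤6≤10 ✓
Π(2lᵢ+1) = 13×9×13 = 1521
triangle coeff Δ(6,4,6) = 1/15315300
Σ_t [0,4]: t=0:+1/829440 t=1:−1/25920 t=2:+1/9216 t=3:−1/25920 t=4:+1/829440 = 7/207360
(3j)²=28/2431 [(6 4 6; 0 0 0)], sign=+1
(m-triple is (0,0,0) — same symbol as above.)
⇒ 4πI² = 7056/34969
I = (+1)√(7056/34969/(4π)) = 0.12671638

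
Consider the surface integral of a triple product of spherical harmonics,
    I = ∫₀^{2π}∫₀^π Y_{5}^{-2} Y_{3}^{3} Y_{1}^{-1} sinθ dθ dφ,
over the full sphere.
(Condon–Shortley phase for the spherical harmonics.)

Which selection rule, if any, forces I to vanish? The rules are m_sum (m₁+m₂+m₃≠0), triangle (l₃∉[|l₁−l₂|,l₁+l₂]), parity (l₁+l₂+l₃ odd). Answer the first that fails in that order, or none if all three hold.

triangle

Σmᵢ = 0  ✓
l₃∈[|l₁−l₂|,l₁+l₂]=[2,8], have l₃=1  ✗
Σlᵢ = 9 ⇒ odd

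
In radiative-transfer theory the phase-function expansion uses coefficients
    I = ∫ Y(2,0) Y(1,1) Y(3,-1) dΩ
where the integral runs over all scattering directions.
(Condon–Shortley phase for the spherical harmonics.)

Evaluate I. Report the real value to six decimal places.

-0.202301

Rules hold: Σm=0, L=6 even, 1≤3≤3.
N = 5·3·7 = 105
Δ = 0!·4!·2!/7! = 1/105
Racah Σ t=0..0: t=0:+1/4 = 1/4
⇒ 3j(2 1 3; 0 0 0)² = 3/35, sgn -1
Racah Σ t=0..0: t=0:+1/8 = 1/8
⇒ 3j(2 1 3; 0 1 -1)² = 2/35, sgn +1
4πI² = N·(3j₀)²·(3jₘ)² = 18/35
I = -1·√(0.514286/4π) = -0.20230066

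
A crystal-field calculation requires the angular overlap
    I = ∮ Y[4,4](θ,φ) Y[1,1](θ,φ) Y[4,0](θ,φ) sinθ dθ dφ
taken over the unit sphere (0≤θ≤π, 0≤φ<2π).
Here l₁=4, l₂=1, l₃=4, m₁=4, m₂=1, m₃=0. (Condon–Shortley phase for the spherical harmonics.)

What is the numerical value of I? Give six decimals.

m-sum = 4 + 1 + 0 = 5 ≠ 0 ⇒ I = 0

0.000000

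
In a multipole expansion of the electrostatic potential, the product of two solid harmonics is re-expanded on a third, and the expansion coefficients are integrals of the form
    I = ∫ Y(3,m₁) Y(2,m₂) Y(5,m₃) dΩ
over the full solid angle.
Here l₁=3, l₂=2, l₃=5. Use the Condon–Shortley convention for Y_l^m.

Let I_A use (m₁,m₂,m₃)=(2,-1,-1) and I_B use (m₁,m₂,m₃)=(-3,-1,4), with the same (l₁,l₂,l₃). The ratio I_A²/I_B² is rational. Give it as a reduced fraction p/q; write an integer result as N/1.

2/7

l's match ⇒ only the (l;m) 3-j factors differ between A and B.
A: triangle coeff Δ(3,2,5) = 1/2310; Σ_t [0,0]: t=0:+1/720 = 1/720; (3j)²=4/385 [(3 2 5; 2 -1 -1)], sign=+1
B: triangle coeff Δ(3,2,5) = 1/2310; Σ_t [0,0]: t=0:+1/4320 = 1/4320; (3j)²=2/55 [(3 2 5; -3 -1 4)], sign=-1
I_A²/I_B² = (4/385)/(2/55) = 2/7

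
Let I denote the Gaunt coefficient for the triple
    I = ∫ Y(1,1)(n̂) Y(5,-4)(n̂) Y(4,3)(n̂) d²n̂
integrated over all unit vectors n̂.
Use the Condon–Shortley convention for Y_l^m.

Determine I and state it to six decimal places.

0.294638

Checks pass: Σm=0; 10 even; l₃=4∈[4,6].
(2·1+1)(2·5+1)(2·4+1) = 297
Δ: 2! 0! 8! / 11! → 1/495
sum: t=1:−1/576 = -1/576
3j²(1 5 4; 0 0 0) = Δ·Π!·Σ² = 5/99  (sign -1)
sum: t=0:+1/10080 = 1/10080
3j²(1 5 4; 1 -4 3) = Δ·Π!·Σ² = 4/55  (sign -1)
combine: 4πI² = 297·5/99·4/55 = 12/11
take √, sign +1: I = 0.29463840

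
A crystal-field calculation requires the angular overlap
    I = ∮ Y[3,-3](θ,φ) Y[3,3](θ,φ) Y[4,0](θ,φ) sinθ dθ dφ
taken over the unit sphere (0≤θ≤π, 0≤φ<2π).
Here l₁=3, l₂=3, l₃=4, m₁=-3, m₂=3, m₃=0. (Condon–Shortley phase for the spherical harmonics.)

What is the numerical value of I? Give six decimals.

Checks pass: Σm=0; 10 even; l₃=4∈[0,6].
(2·3+1)(2·3+1)(2·4+1) = 441
Δ: 2! 4! 4! / 11! → 1/34650
sum: t=0:+1/72 t=1:−1/16 t=2:+1/72 = -5/144
3j²(3 3 4; 0 0 0) = Δ·Π!·Σ² = 2/77  (sign -1)
sum: t=2:+1/1152 = 1/1152
3j²(3 3 4; -3 3 0) = Δ·Π!·Σ² = 1/154  (sign +1)
combine: 4πI² = 441·2/77·1/154 = 9/121
take √, sign -1: I = -0.07693494

-0.076935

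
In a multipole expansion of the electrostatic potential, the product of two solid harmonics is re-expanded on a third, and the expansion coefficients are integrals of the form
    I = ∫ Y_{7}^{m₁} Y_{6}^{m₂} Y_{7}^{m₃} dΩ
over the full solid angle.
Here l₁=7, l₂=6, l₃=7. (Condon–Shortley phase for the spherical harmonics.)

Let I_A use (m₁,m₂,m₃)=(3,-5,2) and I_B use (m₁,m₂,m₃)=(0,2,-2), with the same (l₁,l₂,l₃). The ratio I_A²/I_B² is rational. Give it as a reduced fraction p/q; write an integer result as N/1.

l's match ⇒ only the (l;m) 3-j factors differ between A and B.
A: triangle coeff Δ(7,6,7) = 1/2444321880; Σ_t [0,1]: t=0:+1/49766400 t=1:−1/62208000 = 1/248832000; (3j)²=21/20995 [(7 6 7; 3 -5 2)], sign=-1
B: triangle coeff Δ(7,6,7) = 1/2444321880; Σ_t [2,6]: t=2:+1/24883200 t=3:−1/2488320 t=4:+1/1658880 t=5:−1/6220800 t=6:+1/174182400 = 1/11612160; (3j)²=150/46189 [(7 6 7; 0 2 -2)], sign=-1
I_A²/I_B² = (21/20995)/(150/46189) = 77/250

77/250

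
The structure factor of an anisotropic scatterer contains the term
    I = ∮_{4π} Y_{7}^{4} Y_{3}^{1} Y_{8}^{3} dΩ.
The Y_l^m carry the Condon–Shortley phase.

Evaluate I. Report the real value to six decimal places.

4 + 1 + 3 = 8 ≠ 0: azimuthal integral kills it; I = 0

0.000000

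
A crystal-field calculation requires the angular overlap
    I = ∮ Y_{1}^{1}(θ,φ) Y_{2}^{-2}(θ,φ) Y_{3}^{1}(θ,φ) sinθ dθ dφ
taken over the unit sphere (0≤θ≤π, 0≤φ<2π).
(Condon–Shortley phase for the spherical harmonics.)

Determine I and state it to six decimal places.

-0.082589

m-sum 0 ✓  L=6 even ✓  1≤3≤3 ✓
Π(2lᵢ+1) = 3×5×7 = 105
triangle coeff Δ(1,2,3) = 1/105
Σ_t [0,0]: t=0:+1/4 = 1/4
(3j)²=3/35 [(1 2 3; 0 0 0)], sign=-1
Σ_t [0,0]: t=0:+1/48 = 1/48
(3j)²=1/105 [(1 2 3; 1 -2 1)], sign=+1
⇒ 4πI² = 3/35
I = (-1)√(3/35/(4π)) = -0.08258890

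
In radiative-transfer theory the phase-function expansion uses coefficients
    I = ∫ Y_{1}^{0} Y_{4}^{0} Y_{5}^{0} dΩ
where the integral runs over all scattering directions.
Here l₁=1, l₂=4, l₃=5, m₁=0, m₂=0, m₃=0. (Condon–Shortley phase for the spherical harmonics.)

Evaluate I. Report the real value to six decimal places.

0.245532

Rules hold: Σm=0, L=10 even, 3≤5≤5.
N = 3·9·11 = 297
Δ = 0!·2!·8!/11! = 1/495
Racah Σ t=0..0: t=0:+1/576 = 1/576
⇒ 3j(1 4 5; 0 0 0)² = 5/99, sgn -1
(m-triple is (0,0,0) — same symbol as above.)
4πI² = N·(3j₀)²·(3jₘ)² = 25/33
I = +1·√(0.757576/4π) = 0.24553200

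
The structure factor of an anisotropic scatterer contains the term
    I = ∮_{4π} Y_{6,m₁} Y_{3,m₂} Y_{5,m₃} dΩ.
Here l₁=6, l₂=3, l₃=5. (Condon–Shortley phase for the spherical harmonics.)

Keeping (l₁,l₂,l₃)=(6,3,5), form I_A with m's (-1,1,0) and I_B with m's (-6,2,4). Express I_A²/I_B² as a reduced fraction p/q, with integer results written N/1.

Same 6,3,5: normalisation and zero-m 3j drop out of the ratio.
A: Δ: 4! 8! 2! / 15! → 1/675675; sum: t=2:+1/5760 t=3:−1/3456 t=4:+1/34560 = -1/11520; 3j²(6 3 5; -1 1 0) = Δ·Π!·Σ² = 2/429  (sign +1)
B: Δ: 4! 8! 2! / 15! → 1/675675; sum: t=4:+1/967680 = 1/967680; 3j²(6 3 5; -6 2 4) = Δ·Π!·Σ² = 3/91  (sign -1)
I_A²/I_B² = (2/429)/(3/91) = 14/99

14/99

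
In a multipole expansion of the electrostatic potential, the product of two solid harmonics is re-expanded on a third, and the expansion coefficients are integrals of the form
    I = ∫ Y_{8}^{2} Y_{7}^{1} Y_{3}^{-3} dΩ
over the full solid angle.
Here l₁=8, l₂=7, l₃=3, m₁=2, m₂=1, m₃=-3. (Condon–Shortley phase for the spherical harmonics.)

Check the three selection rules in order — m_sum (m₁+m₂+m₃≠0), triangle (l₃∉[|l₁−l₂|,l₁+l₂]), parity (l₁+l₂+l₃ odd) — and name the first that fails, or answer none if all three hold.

none

azimuthal sum: 2 + 1 − 3 = 0  ✓
1 ≤ 3 ≤ 15 (triangle on l)  ✓
L = 8 + 7 + 3 = 18 (even)  ✓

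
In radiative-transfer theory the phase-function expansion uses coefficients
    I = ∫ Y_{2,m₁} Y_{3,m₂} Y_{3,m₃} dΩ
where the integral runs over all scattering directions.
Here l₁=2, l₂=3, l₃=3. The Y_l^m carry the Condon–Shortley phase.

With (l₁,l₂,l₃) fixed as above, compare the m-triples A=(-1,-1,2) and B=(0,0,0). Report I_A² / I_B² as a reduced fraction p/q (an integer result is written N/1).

Same 2,3,3: normalisation and zero-m 3j drop out of the ratio.
A: Δ: 2! 2! 4! / 9! → 1/3780; sum: t=1:−1/12 t=2:+1/48 = -1/16; 3j²(2 3 3; -1 -1 2) = Δ·Π!·Σ² = 1/28  (sign +1)
B: Δ: 2! 2! 4! / 9! → 1/3780; sum: t=0:+1/24 t=1:−1/4 t=2:+1/24 = -1/6; 3j²(2 3 3; 0 0 0) = Δ·Π!·Σ² = 4/105  (sign +1)
I_A²/I_B² = (1/28)/(4/105) = 15/16

15/16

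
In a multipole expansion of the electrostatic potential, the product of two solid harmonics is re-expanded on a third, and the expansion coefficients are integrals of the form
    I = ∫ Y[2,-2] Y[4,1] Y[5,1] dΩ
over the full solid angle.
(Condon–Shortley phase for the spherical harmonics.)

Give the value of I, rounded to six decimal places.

0.000000

l₁+l₂+l₃=11 is odd: 3j(l;000)=0 ⇒ I=0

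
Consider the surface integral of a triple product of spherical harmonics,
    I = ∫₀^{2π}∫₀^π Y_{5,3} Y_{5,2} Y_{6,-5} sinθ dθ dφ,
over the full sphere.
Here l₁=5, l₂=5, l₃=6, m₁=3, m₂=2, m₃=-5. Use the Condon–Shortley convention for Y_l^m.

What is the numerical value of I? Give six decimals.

Rules hold: Σm=0, L=16 even, 0≤6≤10.
N = 11·11·13 = 1573
Δ = 4!·6!·6!/17! = 1/28588560
Racah Σ t=0..4: t=0:+1/345600 t=1:−1/13824 t=2:+1/5184 t=3:−1/13824 t=4:+1/345600 = 7/129600
⇒ 3j(5 5 6; 0 0 0)² = 80/7293, sgn +1
Racah Σ t=1..2: t=1:−1/518400 t=2:+1/345600 = 1/1036800
⇒ 3j(5 5 6; 3 2 -5)² = 7/2210, sgn -1
4πI² = N·(3j₀)²·(3jₘ)² = 616/11271
I = -1·√(0.0546535/4π) = -0.06594839

-0.065948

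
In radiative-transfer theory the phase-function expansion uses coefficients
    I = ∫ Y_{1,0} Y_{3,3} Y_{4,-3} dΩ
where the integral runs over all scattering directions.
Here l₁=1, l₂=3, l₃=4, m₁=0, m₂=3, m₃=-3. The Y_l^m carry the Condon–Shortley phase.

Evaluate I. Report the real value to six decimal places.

m-sum 0 ✓  L=8 even ✓  2≤4≤4 ✓
Π(2lᵢ+1) = 3×7×9 = 189
triangle coeff Δ(1,3,4) = 1/252
Σ_t [0,0]: t=0:+1/36 = 1/36
(3j)²=4/63 [(1 3 4; 0 0 0)], sign=+1
Σ_t [0,0]: t=0:+1/720 = 1/720
(3j)²=1/36 [(1 3 4; 0 3 -3)], sign=-1
⇒ 4πI² = 1/3
I = (-1)√(1/3/(4π)) = -0.16286750

-0.162868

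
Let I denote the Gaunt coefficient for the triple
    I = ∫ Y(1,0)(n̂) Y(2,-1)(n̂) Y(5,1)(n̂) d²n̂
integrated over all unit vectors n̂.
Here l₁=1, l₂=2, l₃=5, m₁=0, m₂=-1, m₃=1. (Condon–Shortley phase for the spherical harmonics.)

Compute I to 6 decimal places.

|1−2|≤5≤1+2 violated ⇒ I = 0

0.000000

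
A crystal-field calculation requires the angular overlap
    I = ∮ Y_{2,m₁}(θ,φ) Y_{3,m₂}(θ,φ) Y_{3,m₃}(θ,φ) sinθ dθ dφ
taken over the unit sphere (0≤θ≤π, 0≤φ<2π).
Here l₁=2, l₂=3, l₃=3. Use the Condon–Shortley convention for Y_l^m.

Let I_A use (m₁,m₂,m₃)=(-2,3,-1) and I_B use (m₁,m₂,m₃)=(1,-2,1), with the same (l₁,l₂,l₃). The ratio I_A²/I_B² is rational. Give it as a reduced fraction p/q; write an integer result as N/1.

Shared (l₁,l₂,l₃)=(2,3,3): N and (l;000)² cancel in I_A²/I_B².
A: Δ = 2!·2!·4!/9! = 1/3780; Racah Σ t=2..2: t=2:+1/96 = 1/96; ⇒ 3j(2 3 3; -2 3 -1)² = 1/42, sgn +1
B: Δ = 2!·2!·4!/9! = 1/3780; Racah Σ t=0..1: t=0:+1/12 t=1:−1/48 = 1/16; ⇒ 3j(2 3 3; 1 -2 1)² = 1/28, sgn +1
I_A²/I_B² = (1/42)/(1/28) = 2/3

2/3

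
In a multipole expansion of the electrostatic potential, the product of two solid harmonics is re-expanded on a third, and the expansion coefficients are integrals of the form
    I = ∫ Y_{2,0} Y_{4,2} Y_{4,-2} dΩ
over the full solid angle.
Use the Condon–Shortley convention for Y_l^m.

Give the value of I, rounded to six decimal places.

m-sum 0 ✓  L=10 even ✓  2≤4≤6 ✓
Π(2lᵢ+1) = 5×9×9 = 405
triangle coeff Δ(2,4,4) = 1/13860
Σ_t [0,2]: t=0:+1/192 t=1:−1/36 t=2:+1/192 = -5/288
(3j)²=20/693 [(2 4 4; 0 0 0)], sign=-1
Σ_t [0,2]: t=0:+1/2880 t=1:−1/120 t=2:+1/192 = -1/360
(3j)²=16/3465 [(2 4 4; 0 2 -2)], sign=-1
⇒ 4πI² = 320/5929
I = (+1)√(320/5929/(4π)) = 0.06553591

0.065536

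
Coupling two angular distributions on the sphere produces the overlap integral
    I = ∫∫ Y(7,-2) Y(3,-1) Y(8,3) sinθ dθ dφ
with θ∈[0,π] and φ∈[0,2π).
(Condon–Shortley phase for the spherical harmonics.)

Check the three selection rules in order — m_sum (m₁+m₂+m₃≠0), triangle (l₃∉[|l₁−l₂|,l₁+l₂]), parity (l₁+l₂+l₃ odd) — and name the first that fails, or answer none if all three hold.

none

m₁+m₂+m₃ = -2 − 1 + 3 = 0  ✓
triangle: |7−3|=4 ≤ l₃=8 ≤ 7+3=10  ✓
parity: l₁+l₂+l₃ = 18 is even  ✓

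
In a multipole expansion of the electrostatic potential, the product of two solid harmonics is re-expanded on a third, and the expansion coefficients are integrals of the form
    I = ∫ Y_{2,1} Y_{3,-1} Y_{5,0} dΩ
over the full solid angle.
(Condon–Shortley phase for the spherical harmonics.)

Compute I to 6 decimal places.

Checks pass: Σm=0; 10 even; l₃=5∈[1,5].
(2·2+1)(2·3+1)(2·5+1) = 385
Δ: 0! 4! 6! / 11! → 1/2310
sum: t=0:+1/144 = 1/144
3j²(2 3 5; 0 0 0) = Δ·Π!·Σ² = 10/231  (sign -1)
sum: t=0:+1/288 = 1/288
3j²(2 3 5; 1 -1 0) = Δ·Π!·Σ² = 5/231  (sign -1)
combine: 4πI² = 385·10/231·5/231 = 250/693
take √, sign +1: I = 0.16943318

0.169433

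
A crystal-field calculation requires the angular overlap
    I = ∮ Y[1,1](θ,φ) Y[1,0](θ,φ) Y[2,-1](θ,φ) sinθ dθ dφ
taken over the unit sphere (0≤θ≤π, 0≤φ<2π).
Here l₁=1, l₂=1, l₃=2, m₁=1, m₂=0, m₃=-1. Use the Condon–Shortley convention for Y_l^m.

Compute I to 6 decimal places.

m-sum 0 ✓  L=4 even ✓  0≤2≤2 ✓
Π(2lᵢ+1) = 3×3×5 = 45
triangle coeff Δ(1,1,2) = 1/30
Σ_t [0,0]: t=0:+1/1 = 1/1
(3j)²=2/15 [(1 1 2; 0 0 0)], sign=+1
Σ_t [0,0]: t=0:+1/2 = 1/2
(3j)²=1/10 [(1 1 2; 1 0 -1)], sign=-1
⇒ 4πI² = 3/5
I = (-1)√(3/5/(4π)) = -0.21850969

-0.218510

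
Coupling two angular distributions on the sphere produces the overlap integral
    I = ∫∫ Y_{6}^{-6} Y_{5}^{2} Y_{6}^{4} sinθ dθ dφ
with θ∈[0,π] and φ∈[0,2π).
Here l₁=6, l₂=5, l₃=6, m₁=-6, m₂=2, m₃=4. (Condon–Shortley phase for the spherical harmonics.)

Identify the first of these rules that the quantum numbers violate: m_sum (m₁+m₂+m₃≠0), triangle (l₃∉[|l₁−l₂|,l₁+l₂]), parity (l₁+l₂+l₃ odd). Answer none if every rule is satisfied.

parity

m₁+m₂+m₃ = -6 + 2 + 4 = 0  ✓
triangle: |6−5|=1 ≤ l₃=6 ≤ 6+5=11  ✓
parity: l₁+l₂+l₃ = 17 is odd  ✗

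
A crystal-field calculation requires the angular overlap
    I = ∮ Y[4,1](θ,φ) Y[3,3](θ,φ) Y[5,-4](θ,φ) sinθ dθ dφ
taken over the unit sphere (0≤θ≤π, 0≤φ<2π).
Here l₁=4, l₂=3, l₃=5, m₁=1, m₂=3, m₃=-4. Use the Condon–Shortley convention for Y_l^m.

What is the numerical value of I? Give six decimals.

-0.186208

Rules hold: Σm=0, L=12 even, 1≤5≤7.
N = 9·7·11 = 693
Δ = 2!·6!·4!/13! = 1/180180
Racah Σ t=0..2: t=0:+1/576 t=1:−1/144 t=2:+1/576 = -1/288
⇒ 3j(4 3 5; 0 0 0)² = 20/1001, sgn +1
Racah Σ t=2..2: t=2:+1/5760 = 1/5760
⇒ 3j(4 3 5; 1 3 -4)² = 9/286, sgn -1
4πI² = N·(3j₀)²·(3jₘ)² = 810/1859
I = -1·√(0.435718/4π) = -0.18620781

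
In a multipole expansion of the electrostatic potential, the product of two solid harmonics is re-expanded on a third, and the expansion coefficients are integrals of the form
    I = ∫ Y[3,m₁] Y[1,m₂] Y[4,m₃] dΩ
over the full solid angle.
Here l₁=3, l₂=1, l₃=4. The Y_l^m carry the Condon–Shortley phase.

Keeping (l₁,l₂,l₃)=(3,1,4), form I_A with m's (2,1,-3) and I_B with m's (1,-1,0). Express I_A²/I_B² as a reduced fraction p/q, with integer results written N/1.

l's match ⇒ only the (l;m) 3-j factors differ between A and B.
A: triangle coeff Δ(3,1,4) = 1/252; Σ_t [0,0]: t=0:+1/240 = 1/240; (3j)²=1/12 [(3 1 4; 2 1 -3)], sign=-1
B: triangle coeff Δ(3,1,4) = 1/252; Σ_t [0,0]: t=0:+1/96 = 1/96; (3j)²=1/42 [(3 1 4; 1 -1 0)], sign=+1
I_A²/I_B² = (1/12)/(1/42) = 7/2

7/2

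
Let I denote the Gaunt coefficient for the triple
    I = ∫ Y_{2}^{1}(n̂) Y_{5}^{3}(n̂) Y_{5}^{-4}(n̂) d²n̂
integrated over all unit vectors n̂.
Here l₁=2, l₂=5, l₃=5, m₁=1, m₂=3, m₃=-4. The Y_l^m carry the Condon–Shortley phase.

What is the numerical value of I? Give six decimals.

0.196098

Rules hold: Σm=0, L=12 even, 3≤5≤7.
N = 5·11·11 = 605
Δ = 2!·2!·8!/13! = 1/38610
Racah Σ t=0..2: t=0:+1/2880 t=1:−1/576 t=2:+1/2880 = -1/960
⇒ 3j(2 5 5; 0 0 0)² = 10/429, sgn +1
Racah Σ t=0..1: t=0:+1/80640 t=1:−1/10080 = -1/11520
⇒ 3j(2 5 5; 1 3 -4)² = 49/1430, sgn +1
4πI² = N·(3j₀)²·(3jₘ)² = 245/507
I = +1·√(0.483235/4π) = 0.19609844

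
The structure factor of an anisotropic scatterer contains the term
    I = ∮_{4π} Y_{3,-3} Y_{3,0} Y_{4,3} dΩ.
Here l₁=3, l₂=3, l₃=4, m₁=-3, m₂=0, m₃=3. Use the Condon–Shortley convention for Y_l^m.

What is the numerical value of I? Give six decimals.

0.203551

Rules hold: Σm=0, L=10 even, 0≤4≤6.
N = 7·7·9 = 441
Δ = 2!·4!·4!/11! = 1/34650
Racah Σ t=0..2: t=0:+1/72 t=1:−1/16 t=2:+1/72 = -5/144
⇒ 3j(3 3 4; 0 0 0)² = 2/77, sgn -1
Racah Σ t=2..2: t=2:+1/288 = 1/288
⇒ 3j(3 3 4; -3 0 3)² = 1/22, sgn -1
4πI² = N·(3j₀)²·(3jₘ)² = 63/121
I = +1·√(0.520661/4π) = 0.20355073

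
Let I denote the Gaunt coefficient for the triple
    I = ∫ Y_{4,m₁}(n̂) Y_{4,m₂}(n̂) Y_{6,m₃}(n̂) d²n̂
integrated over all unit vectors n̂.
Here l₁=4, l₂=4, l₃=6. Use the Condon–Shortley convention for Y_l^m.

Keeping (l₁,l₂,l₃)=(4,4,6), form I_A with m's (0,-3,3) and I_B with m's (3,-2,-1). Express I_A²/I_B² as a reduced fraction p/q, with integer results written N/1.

Same 4,4,6: normalisation and zero-m 3j drop out of the ratio.
A: Δ: 2! 6! 6! / 15! → 1/1261260; sum: t=0:+1/11520 t=1:−1/25920 = 1/20736; 3j²(4 4 6; 0 -3 3) = Δ·Π!·Σ² = 5/429  (sign -1)
B: Δ: 2! 6! 6! / 15! → 1/1261260; sum: t=0:+1/11520 t=1:−1/86400 = 13/172800; 3j²(4 4 6; 3 -2 -1) = Δ·Π!·Σ² = 13/660  (sign -1)
I_A²/I_B² = (5/429)/(13/660) = 100/169

100/169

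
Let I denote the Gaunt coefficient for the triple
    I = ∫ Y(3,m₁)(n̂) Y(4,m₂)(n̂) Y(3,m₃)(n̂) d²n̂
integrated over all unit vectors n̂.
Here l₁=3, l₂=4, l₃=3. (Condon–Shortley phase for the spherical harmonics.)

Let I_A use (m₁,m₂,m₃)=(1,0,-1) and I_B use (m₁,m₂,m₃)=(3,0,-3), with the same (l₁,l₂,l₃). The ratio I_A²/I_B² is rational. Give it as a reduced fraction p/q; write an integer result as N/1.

Same 3,4,3: normalisation and zero-m 3j drop out of the ratio.
A: Δ: 4! 2! 4! / 11! → 1/34650; sum: t=0:+1/1152 t=1:−1/36 t=2:+1/32 = 5/1152; 3j²(3 4 3; 1 0 -1) = Δ·Π!·Σ² = 1/1386  (sign +1)
B: Δ: 4! 2! 4! / 11! → 1/34650; sum: t=0:+1/1152 = 1/1152; 3j²(3 4 3; 3 0 -3) = Δ·Π!·Σ² = 1/154  (sign +1)
I_A²/I_B² = (1/1386)/(1/154) = 1/9

1/9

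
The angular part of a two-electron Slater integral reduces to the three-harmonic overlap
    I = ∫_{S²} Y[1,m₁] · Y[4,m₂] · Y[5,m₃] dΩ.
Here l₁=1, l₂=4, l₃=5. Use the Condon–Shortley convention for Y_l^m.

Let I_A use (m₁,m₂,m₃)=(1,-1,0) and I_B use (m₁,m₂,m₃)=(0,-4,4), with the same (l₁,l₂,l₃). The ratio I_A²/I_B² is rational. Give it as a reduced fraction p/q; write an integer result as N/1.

l's match ⇒ only the (l;m) 3-j factors differ between A and B.
A: triangle coeff Δ(1,4,5) = 1/495; Σ_t [0,0]: t=0:+1/1440 = 1/1440; (3j)²=2/99 [(1 4 5; 1 -1 0)], sign=-1
B: triangle coeff Δ(1,4,5) = 1/495; Σ_t [0,0]: t=0:+1/40320 = 1/40320; (3j)²=1/55 [(1 4 5; 0 -4 4)], sign=-1
I_A²/I_B² = (2/99)/(1/55) = 10/9

10/9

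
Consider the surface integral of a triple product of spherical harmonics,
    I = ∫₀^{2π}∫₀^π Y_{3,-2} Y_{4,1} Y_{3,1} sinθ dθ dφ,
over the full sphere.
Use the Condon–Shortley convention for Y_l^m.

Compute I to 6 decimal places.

0.145070

Rules hold: Σm=0, L=10 even, 1≤3≤7.
N = 7·9·7 = 441
Δ = 4!·2!·4!/11! = 1/34650
Racah Σ t=1..3: t=1:−1/72 t=2:+1/16 t=3:−1/72 = 5/144
⇒ 3j(3 4 3; 0 0 0)² = 2/77, sgn -1
Racah Σ t=3..4: t=3:−1/48 t=4:+1/144 = -1/72
⇒ 3j(3 4 3; -2 1 1)² = 16/693, sgn -1
4πI² = N·(3j₀)²·(3jₘ)² = 32/121
I = +1·√(0.264463/4π) = 0.14506992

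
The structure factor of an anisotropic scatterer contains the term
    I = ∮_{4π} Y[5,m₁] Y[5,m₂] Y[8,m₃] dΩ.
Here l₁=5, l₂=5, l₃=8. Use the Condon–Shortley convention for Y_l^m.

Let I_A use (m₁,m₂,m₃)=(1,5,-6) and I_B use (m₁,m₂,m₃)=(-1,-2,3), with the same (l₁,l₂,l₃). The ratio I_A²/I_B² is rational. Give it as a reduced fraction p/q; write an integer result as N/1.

91/27

Shared (l₁,l₂,l₃)=(5,5,8): N and (l;000)² cancel in I_A²/I_B².
A: Δ = 2!·8!·8!/19! = 1/37413090; Racah Σ t=2..2: t=2:+1/116121600 = 1/116121600; ⇒ 3j(5 5 8; 1 5 -6)² = 7/323, sgn +1
B: Δ = 2!·8!·8!/19! = 1/37413090; Racah Σ t=0..2: t=0:+1/2073600 t=1:−1/1036800 t=2:+1/5806080 = -1/3225600; ⇒ 3j(5 5 8; -1 -2 3)² = 27/4199, sgn +1
I_A²/I_B² = (7/323)/(27/4199) = 91/27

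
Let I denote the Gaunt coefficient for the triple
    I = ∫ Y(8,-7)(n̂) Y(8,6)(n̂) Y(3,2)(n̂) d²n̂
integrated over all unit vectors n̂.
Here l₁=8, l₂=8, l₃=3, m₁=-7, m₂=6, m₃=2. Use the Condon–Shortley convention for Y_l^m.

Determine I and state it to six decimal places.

0.000000

Σmᵢ = 1 ≠ 0, so the φ-integral vanishes; I = 0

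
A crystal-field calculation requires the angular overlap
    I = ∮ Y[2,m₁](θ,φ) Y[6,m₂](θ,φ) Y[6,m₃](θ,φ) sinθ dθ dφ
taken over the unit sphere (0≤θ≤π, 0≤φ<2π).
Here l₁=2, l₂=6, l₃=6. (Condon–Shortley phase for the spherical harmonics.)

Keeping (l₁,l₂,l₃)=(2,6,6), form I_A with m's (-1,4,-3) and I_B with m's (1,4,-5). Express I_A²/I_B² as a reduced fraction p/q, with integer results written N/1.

Same 2,6,6: normalisation and zero-m 3j drop out of the ratio.
A: Δ: 2! 2! 10! / 15! → 1/90090; sum: t=1:−1/725760 t=2:+1/161280 = 1/207360; 3j²(2 6 6; -1 4 -3) = Δ·Π!·Σ² = 7/286  (sign -1)
B: Δ: 2! 2! 10! / 15! → 1/90090; sum: t=0:+1/7257600 t=1:−1/725760 = -1/806400; 3j²(2 6 6; 1 4 -5) = Δ·Π!·Σ² = 27/910  (sign +1)
I_A²/I_B² = (7/286)/(27/910) = 245/297

245/297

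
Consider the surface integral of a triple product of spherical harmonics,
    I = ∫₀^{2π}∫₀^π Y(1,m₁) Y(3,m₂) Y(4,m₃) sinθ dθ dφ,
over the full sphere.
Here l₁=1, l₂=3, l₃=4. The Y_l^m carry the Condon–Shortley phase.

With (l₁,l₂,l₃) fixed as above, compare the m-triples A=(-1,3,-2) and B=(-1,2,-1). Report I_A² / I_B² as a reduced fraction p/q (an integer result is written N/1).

1/3

Shared (l₁,l₂,l₃)=(1,3,4): N and (l;000)² cancel in I_A²/I_B².
A: Δ = 0!·2!·6!/9! = 1/252; Racah Σ t=0..0: t=0:+1/1440 = 1/1440; ⇒ 3j(1 3 4; -1 3 -2)² = 1/252, sgn +1
B: Δ = 0!·2!·6!/9! = 1/252; Racah Σ t=0..0: t=0:+1/240 = 1/240; ⇒ 3j(1 3 4; -1 2 -1)² = 1/84, sgn -1
I_A²/I_B² = (1/252)/(1/84) = 1/3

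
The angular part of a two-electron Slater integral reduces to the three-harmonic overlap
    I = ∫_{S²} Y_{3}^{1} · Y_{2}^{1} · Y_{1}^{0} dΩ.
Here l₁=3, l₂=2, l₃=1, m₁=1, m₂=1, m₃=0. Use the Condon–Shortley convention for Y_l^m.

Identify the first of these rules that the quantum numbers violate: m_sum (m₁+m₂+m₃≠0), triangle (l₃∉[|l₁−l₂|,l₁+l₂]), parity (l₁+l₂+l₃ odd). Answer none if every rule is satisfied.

azimuthal sum: 1 + 1 + 0 = 2  ✗
1 ≤ 1 ≤ 5 (triangle on l)
L = 3 + 2 + 1 = 6 (even)

m_sum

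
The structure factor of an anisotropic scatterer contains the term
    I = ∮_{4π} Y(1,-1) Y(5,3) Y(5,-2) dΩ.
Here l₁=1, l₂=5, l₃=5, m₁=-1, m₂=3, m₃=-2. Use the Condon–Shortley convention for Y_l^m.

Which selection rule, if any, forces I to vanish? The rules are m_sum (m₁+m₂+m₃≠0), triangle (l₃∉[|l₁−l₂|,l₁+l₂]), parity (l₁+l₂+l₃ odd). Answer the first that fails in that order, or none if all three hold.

azimuthal sum: -1 + 3 − 2 = 0  ✓
4 ≤ 5 ≤ 6 (triangle on l)  ✓
L = 1 + 5 + 5 = 11 (odd)  ✗

parity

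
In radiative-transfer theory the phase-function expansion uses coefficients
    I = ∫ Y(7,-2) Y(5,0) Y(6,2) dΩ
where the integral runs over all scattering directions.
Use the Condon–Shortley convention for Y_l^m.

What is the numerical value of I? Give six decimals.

-0.005692

m-sum 0 ✓  L=18 even ✓  2≤6≤12 ✓
Π(2lᵢ+1) = 15×11×13 = 2145
triangle coeff Δ(7,5,6) = 1/174594420
Σ_t [1,5]: t=1:−1/4147200 t=2:+1/207360 t=3:−1/82944 t=4:+1/207360 t=5:−1/4147200 = -1/345600
(3j)²=420/46189 [(7 5 6; 0 0 0)], sign=-1
Σ_t [1,5]: t=1:−1/116121600 t=2:+1/1451520 t=3:−1/207360 t=4:+1/207360 t=5:−1/1658880 = 1/12902400
(3j)²=27/1293292 [(7 5 6; -2 0 2)], sign=+1
⇒ 4πI² = 6075/14919047
I = (-1)√(6075/14919047/(4π)) = -0.00569243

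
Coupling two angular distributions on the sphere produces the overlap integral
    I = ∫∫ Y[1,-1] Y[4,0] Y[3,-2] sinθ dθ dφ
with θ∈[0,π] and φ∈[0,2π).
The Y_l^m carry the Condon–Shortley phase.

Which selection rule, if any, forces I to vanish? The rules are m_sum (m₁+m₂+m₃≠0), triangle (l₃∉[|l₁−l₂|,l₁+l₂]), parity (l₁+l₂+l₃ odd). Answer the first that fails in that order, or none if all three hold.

m_sum

Σmᵢ = -3  ✗
l₃∈[|l₁−l₂|,l₁+l₂]=[3,5], have l₃=3
Σlᵢ = 8 ⇒ even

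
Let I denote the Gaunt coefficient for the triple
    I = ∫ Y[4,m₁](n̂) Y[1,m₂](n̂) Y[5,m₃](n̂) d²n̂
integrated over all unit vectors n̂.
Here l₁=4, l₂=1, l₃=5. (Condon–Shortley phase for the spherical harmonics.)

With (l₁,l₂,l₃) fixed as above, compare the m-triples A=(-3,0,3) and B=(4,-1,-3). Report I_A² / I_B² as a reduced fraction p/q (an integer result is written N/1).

16/1

Same 4,1,5: normalisation and zero-m 3j drop out of the ratio.
A: Δ: 0! 8! 2! / 11! → 1/495; sum: t=0:+1/5040 = 1/5040; 3j²(4 1 5; -3 0 3) = Δ·Π!·Σ² = 16/495  (sign +1)
B: Δ: 0! 8! 2! / 11! → 1/495; sum: t=0:+1/80640 = 1/80640; 3j²(4 1 5; 4 -1 -3) = Δ·Π!·Σ² = 1/495  (sign +1)
I_A²/I_B² = (16/495)/(1/495) = 16/1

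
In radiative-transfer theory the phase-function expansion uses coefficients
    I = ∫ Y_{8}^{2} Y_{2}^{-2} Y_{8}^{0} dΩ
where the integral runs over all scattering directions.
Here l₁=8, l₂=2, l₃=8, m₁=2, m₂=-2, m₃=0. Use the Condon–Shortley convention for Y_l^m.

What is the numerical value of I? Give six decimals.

-0.192440

m-sum 0 ✓  L=18 even ✓  6≤8≤10 ✓
Π(2lᵢ+1) = 17×5×17 = 1445
triangle coeff Δ(8,2,8) = 1/348840
Σ_t [0,2]: t=0:+1/116121600 t=1:−1/25401600 t=2:+1/116121600 = -1/45158400
(3j)²=24/1615 [(8 2 8; 0 0 0)], sign=-1
Σ_t [0,0]: t=0:+1/116121600 = 1/116121600
(3j)²=7/323 [(8 2 8; 2 -2 0)], sign=+1
⇒ 4πI² = 168/361
I = (-1)√(168/361/(4π)) = -0.19244034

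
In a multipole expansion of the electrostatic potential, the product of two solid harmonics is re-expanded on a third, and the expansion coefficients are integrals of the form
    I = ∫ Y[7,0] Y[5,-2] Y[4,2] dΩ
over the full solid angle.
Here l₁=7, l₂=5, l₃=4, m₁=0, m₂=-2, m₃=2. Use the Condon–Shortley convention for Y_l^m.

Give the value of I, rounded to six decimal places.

-0.145720

m-sum 0 ✓  L=16 even ✓  2≤4≤12 ✓
Π(2lᵢ+1) = 15×11×9 = 1485
triangle coeff Δ(7,5,4) = 1/6126120
Σ_t [3,5]: t=3:−1/69120 t=4:+1/20736 t=5:−1/69120 = 1/51840
(3j)²=280/21879 [(7 5 4; 0 0 0)], sign=+1
Σ_t [1,3]: t=1:−1/7257600 t=2:+1/172800 t=3:−1/69120 = -1/113400
(3j)²=512/36465 [(7 5 4; 0 -2 2)], sign=-1
⇒ 4πI² = 143360/537251
I = (-1)√(143360/537251/(4π)) = -0.14572043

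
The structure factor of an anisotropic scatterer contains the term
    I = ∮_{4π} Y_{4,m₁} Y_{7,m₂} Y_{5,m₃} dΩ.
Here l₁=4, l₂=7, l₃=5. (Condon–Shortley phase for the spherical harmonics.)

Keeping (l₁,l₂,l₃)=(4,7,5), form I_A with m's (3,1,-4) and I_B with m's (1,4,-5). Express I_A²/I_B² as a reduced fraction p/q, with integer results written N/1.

3703/8250

Same 4,7,5: normalisation and zero-m 3j drop out of the ratio.
A: Δ: 6! 2! 8! / 17! → 1/6126120; sum: t=0:+1/29030400 t=1:−1/1209600 = -23/29030400; 3j²(4 7 5; 3 1 -4) = Δ·Π!·Σ² = 529/97240  (sign +1)
B: Δ: 6! 2! 8! / 17! → 1/6126120; sum: t=3:−1/2903040 = -1/2903040; 3j²(4 7 5; 1 4 -5) = Δ·Π!·Σ² = 75/6188  (sign -1)
I_A²/I_B² = (529/97240)/(75/6188) = 3703/8250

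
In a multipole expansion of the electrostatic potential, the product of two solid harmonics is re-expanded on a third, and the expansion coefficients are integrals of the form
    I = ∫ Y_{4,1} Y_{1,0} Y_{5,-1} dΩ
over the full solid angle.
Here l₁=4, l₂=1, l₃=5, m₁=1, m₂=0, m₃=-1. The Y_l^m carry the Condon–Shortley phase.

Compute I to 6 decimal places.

-0.240571

Rules hold: Σm=0, L=10 even, 3≤5≤5.
N = 9·3·11 = 297
Δ = 0!·8!·2!/11! = 1/495
Racah Σ t=0..0: t=0:+1/576 = 1/576
⇒ 3j(4 1 5; 0 0 0)² = 5/99, sgn -1
Racah Σ t=0..0: t=0:+1/720 = 1/720
⇒ 3j(4 1 5; 1 0 -1)² = 8/165, sgn +1
4πI² = N·(3j₀)²·(3jₘ)² = 8/11
I = -1·√(0.727273/4π) = -0.24057125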